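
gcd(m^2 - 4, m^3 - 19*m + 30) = m - 2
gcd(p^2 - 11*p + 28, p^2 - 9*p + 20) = p - 4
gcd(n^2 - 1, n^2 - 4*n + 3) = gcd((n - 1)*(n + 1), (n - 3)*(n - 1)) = n - 1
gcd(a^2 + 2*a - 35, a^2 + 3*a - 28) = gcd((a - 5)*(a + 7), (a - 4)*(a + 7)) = a + 7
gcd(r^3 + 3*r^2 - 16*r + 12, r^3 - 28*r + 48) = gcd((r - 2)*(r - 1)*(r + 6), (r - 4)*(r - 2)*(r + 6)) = r^2 + 4*r - 12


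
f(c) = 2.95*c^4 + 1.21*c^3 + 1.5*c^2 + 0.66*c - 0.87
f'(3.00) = 360.93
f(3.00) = 286.23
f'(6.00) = 2698.14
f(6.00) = 4141.65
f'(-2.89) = -262.52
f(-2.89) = 186.33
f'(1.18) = 28.64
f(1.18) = 9.70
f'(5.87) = 2530.04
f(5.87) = 3801.90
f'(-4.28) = -870.84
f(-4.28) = 918.83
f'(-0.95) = -9.03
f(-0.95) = 1.22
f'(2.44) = 201.01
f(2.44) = 131.81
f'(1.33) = 38.83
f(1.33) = 14.74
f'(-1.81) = -62.85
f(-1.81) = 27.34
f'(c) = 11.8*c^3 + 3.63*c^2 + 3.0*c + 0.66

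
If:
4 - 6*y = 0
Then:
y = 2/3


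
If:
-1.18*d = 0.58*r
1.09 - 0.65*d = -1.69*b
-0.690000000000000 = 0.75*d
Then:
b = -1.00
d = -0.92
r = 1.87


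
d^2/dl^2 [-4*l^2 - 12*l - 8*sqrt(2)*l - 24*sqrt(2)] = -8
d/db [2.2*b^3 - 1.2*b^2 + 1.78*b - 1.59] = 6.6*b^2 - 2.4*b + 1.78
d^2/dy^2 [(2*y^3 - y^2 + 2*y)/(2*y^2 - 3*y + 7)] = 2*(-8*y^3 - 84*y^2 + 210*y - 7)/(8*y^6 - 36*y^5 + 138*y^4 - 279*y^3 + 483*y^2 - 441*y + 343)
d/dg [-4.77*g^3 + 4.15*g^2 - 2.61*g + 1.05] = -14.31*g^2 + 8.3*g - 2.61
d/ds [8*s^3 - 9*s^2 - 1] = 6*s*(4*s - 3)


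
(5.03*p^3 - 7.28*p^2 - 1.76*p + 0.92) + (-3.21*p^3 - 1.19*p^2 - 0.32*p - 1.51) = 1.82*p^3 - 8.47*p^2 - 2.08*p - 0.59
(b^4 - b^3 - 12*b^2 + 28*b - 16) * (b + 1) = b^5 - 13*b^3 + 16*b^2 + 12*b - 16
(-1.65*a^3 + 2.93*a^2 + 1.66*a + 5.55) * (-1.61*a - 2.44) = 2.6565*a^4 - 0.691300000000001*a^3 - 9.8218*a^2 - 12.9859*a - 13.542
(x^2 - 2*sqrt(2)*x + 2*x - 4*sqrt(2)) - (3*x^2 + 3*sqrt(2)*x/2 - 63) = -2*x^2 - 7*sqrt(2)*x/2 + 2*x - 4*sqrt(2) + 63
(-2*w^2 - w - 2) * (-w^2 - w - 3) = 2*w^4 + 3*w^3 + 9*w^2 + 5*w + 6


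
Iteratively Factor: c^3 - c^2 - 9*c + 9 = (c - 1)*(c^2 - 9) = (c - 3)*(c - 1)*(c + 3)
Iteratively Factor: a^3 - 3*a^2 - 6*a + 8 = (a - 1)*(a^2 - 2*a - 8) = (a - 4)*(a - 1)*(a + 2)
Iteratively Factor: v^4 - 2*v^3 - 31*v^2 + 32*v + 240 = (v - 5)*(v^3 + 3*v^2 - 16*v - 48) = (v - 5)*(v - 4)*(v^2 + 7*v + 12) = (v - 5)*(v - 4)*(v + 3)*(v + 4)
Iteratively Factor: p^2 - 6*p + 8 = (p - 4)*(p - 2)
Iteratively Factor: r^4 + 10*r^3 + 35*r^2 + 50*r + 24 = (r + 4)*(r^3 + 6*r^2 + 11*r + 6) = (r + 3)*(r + 4)*(r^2 + 3*r + 2) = (r + 2)*(r + 3)*(r + 4)*(r + 1)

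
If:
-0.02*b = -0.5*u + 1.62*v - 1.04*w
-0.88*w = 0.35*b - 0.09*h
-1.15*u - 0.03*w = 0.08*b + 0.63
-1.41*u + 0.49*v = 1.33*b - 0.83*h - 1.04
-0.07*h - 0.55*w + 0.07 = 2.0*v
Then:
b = -2.42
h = -5.87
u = -0.39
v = 0.14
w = 0.36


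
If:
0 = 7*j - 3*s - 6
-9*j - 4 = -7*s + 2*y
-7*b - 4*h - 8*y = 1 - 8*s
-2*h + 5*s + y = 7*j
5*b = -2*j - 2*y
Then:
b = -564/107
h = 4409/428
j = 1017/214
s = 1945/214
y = 1803/214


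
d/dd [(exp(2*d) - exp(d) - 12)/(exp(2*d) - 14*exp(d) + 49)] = (31 - 13*exp(d))*exp(d)/(exp(3*d) - 21*exp(2*d) + 147*exp(d) - 343)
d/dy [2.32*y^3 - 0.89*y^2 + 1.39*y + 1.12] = 6.96*y^2 - 1.78*y + 1.39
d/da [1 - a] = -1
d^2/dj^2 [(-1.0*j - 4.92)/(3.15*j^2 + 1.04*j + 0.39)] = (-(1.0*j + 4.92)*(6.3*j + 1.04)*(12.6*j + 2.08) + (18.9*j + 33.076)*(3.15*j^2 + 1.04*j + 0.39))/(3.15*j^2 + 1.04*j + 0.39)^3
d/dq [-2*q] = -2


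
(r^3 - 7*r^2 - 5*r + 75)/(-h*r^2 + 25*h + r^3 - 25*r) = (r^2 - 2*r - 15)/(-h*r - 5*h + r^2 + 5*r)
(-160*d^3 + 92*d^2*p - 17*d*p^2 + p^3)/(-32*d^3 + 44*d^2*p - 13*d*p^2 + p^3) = (-5*d + p)/(-d + p)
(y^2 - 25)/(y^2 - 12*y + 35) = (y + 5)/(y - 7)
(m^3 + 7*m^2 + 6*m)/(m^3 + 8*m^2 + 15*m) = (m^2 + 7*m + 6)/(m^2 + 8*m + 15)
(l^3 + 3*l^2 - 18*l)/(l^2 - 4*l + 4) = l*(l^2 + 3*l - 18)/(l^2 - 4*l + 4)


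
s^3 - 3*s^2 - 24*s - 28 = (s - 7)*(s + 2)^2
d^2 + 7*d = d*(d + 7)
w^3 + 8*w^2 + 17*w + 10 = (w + 1)*(w + 2)*(w + 5)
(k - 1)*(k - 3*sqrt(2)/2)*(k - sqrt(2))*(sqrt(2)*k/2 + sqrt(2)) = sqrt(2)*k^4/2 - 5*k^3/2 + sqrt(2)*k^3/2 - 5*k^2/2 + sqrt(2)*k^2/2 + 3*sqrt(2)*k/2 + 5*k - 3*sqrt(2)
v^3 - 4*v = v*(v - 2)*(v + 2)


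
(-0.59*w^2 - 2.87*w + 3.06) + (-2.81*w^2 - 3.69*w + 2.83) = -3.4*w^2 - 6.56*w + 5.89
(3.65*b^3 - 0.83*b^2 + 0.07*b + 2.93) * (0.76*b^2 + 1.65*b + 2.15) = 2.774*b^5 + 5.3917*b^4 + 6.5312*b^3 + 0.557800000000001*b^2 + 4.985*b + 6.2995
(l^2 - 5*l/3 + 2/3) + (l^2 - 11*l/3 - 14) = 2*l^2 - 16*l/3 - 40/3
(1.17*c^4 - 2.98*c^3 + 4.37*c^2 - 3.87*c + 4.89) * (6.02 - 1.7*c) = -1.989*c^5 + 12.1094*c^4 - 25.3686*c^3 + 32.8864*c^2 - 31.6104*c + 29.4378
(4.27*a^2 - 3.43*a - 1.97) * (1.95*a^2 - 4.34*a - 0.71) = 8.3265*a^4 - 25.2203*a^3 + 8.013*a^2 + 10.9851*a + 1.3987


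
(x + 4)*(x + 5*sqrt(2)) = x^2 + 4*x + 5*sqrt(2)*x + 20*sqrt(2)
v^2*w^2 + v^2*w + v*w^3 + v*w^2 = w*(v + w)*(v*w + v)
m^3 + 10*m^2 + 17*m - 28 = (m - 1)*(m + 4)*(m + 7)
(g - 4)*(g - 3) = g^2 - 7*g + 12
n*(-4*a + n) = -4*a*n + n^2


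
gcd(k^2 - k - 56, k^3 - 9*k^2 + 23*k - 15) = 1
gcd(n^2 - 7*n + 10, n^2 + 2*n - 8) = n - 2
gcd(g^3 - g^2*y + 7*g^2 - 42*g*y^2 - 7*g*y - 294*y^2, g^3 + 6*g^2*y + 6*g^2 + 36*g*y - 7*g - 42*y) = g^2 + 6*g*y + 7*g + 42*y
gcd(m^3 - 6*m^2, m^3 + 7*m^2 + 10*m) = m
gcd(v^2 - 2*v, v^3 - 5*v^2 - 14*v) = v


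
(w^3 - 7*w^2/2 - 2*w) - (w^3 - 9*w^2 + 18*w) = 11*w^2/2 - 20*w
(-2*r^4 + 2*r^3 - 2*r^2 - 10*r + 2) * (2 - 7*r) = 14*r^5 - 18*r^4 + 18*r^3 + 66*r^2 - 34*r + 4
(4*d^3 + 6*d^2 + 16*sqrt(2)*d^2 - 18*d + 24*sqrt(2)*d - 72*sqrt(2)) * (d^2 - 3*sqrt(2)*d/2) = 4*d^5 + 6*d^4 + 10*sqrt(2)*d^4 - 66*d^3 + 15*sqrt(2)*d^3 - 72*d^2 - 45*sqrt(2)*d^2 + 216*d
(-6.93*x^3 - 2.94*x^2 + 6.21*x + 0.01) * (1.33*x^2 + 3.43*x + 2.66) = -9.2169*x^5 - 27.6801*x^4 - 20.2587*x^3 + 13.4932*x^2 + 16.5529*x + 0.0266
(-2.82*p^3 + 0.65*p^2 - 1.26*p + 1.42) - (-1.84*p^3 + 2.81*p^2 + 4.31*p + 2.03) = -0.98*p^3 - 2.16*p^2 - 5.57*p - 0.61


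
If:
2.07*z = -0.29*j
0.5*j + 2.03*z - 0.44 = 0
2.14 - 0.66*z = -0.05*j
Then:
No Solution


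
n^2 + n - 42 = (n - 6)*(n + 7)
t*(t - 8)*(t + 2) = t^3 - 6*t^2 - 16*t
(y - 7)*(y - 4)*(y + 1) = y^3 - 10*y^2 + 17*y + 28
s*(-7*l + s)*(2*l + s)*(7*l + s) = -98*l^3*s - 49*l^2*s^2 + 2*l*s^3 + s^4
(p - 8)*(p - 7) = p^2 - 15*p + 56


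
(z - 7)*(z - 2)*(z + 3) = z^3 - 6*z^2 - 13*z + 42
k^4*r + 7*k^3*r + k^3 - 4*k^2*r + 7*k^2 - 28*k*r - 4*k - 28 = (k - 2)*(k + 2)*(k + 7)*(k*r + 1)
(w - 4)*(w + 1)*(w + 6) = w^3 + 3*w^2 - 22*w - 24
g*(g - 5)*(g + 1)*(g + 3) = g^4 - g^3 - 17*g^2 - 15*g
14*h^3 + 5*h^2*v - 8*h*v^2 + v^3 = (-7*h + v)*(-2*h + v)*(h + v)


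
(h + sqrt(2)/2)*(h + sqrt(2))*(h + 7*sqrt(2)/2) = h^3 + 5*sqrt(2)*h^2 + 23*h/2 + 7*sqrt(2)/2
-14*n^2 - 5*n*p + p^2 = (-7*n + p)*(2*n + p)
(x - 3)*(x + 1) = x^2 - 2*x - 3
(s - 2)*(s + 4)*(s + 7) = s^3 + 9*s^2 + 6*s - 56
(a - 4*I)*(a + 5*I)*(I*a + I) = I*a^3 - a^2 + I*a^2 - a + 20*I*a + 20*I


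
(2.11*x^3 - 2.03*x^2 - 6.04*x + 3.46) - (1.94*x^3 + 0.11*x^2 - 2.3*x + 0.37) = 0.17*x^3 - 2.14*x^2 - 3.74*x + 3.09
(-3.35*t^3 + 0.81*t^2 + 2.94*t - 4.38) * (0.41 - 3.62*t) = 12.127*t^4 - 4.3057*t^3 - 10.3107*t^2 + 17.061*t - 1.7958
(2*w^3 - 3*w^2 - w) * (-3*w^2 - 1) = -6*w^5 + 9*w^4 + w^3 + 3*w^2 + w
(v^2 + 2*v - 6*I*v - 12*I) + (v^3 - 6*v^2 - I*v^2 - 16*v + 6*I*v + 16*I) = v^3 - 5*v^2 - I*v^2 - 14*v + 4*I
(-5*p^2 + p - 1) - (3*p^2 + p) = -8*p^2 - 1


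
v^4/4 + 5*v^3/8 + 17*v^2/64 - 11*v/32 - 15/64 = (v/4 + 1/4)*(v - 3/4)*(v + 1)*(v + 5/4)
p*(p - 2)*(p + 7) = p^3 + 5*p^2 - 14*p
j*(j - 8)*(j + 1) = j^3 - 7*j^2 - 8*j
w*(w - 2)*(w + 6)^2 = w^4 + 10*w^3 + 12*w^2 - 72*w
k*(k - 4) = k^2 - 4*k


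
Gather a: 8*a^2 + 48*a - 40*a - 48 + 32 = 8*a^2 + 8*a - 16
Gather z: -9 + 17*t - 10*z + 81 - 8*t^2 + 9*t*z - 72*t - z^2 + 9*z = -8*t^2 - 55*t - z^2 + z*(9*t - 1) + 72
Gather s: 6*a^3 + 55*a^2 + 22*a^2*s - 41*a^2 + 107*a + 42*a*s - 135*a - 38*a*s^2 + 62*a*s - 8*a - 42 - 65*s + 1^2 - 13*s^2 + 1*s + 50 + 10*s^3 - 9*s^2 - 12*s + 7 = 6*a^3 + 14*a^2 - 36*a + 10*s^3 + s^2*(-38*a - 22) + s*(22*a^2 + 104*a - 76) + 16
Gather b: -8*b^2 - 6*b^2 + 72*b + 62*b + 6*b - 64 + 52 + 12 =-14*b^2 + 140*b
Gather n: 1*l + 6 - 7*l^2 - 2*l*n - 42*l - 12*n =-7*l^2 - 41*l + n*(-2*l - 12) + 6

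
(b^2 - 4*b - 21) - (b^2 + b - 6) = -5*b - 15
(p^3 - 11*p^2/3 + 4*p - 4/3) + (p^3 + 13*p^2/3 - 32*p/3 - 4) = 2*p^3 + 2*p^2/3 - 20*p/3 - 16/3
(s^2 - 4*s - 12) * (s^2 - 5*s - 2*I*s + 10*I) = s^4 - 9*s^3 - 2*I*s^3 + 8*s^2 + 18*I*s^2 + 60*s - 16*I*s - 120*I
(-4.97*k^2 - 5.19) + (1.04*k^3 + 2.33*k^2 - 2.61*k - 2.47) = 1.04*k^3 - 2.64*k^2 - 2.61*k - 7.66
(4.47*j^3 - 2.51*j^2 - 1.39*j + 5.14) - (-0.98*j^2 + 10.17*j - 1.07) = 4.47*j^3 - 1.53*j^2 - 11.56*j + 6.21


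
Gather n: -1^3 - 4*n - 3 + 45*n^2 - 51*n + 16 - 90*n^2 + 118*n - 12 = -45*n^2 + 63*n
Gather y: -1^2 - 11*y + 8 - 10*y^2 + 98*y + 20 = -10*y^2 + 87*y + 27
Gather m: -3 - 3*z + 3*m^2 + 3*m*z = 3*m^2 + 3*m*z - 3*z - 3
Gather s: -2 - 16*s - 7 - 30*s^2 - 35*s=-30*s^2 - 51*s - 9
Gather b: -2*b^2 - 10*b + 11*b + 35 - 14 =-2*b^2 + b + 21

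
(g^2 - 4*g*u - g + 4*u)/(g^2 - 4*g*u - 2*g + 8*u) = (g - 1)/(g - 2)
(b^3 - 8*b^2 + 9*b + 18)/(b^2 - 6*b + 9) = (b^2 - 5*b - 6)/(b - 3)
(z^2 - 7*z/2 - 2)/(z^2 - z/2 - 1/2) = (z - 4)/(z - 1)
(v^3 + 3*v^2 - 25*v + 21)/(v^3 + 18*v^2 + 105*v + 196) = (v^2 - 4*v + 3)/(v^2 + 11*v + 28)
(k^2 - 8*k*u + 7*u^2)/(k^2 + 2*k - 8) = (k^2 - 8*k*u + 7*u^2)/(k^2 + 2*k - 8)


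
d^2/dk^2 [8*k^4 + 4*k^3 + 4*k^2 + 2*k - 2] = 96*k^2 + 24*k + 8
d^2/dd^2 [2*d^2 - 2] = 4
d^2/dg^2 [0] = 0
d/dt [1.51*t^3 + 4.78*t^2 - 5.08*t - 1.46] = 4.53*t^2 + 9.56*t - 5.08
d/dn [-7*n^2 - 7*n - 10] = -14*n - 7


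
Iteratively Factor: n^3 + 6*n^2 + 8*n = (n + 2)*(n^2 + 4*n) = (n + 2)*(n + 4)*(n)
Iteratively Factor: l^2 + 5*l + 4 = (l + 4)*(l + 1)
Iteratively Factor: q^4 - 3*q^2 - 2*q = (q)*(q^3 - 3*q - 2) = q*(q + 1)*(q^2 - q - 2) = q*(q + 1)^2*(q - 2)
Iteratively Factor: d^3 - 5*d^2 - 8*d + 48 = (d + 3)*(d^2 - 8*d + 16) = (d - 4)*(d + 3)*(d - 4)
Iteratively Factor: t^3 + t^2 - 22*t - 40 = (t + 2)*(t^2 - t - 20) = (t + 2)*(t + 4)*(t - 5)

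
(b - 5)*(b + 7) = b^2 + 2*b - 35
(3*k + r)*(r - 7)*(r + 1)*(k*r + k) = 3*k^2*r^3 - 15*k^2*r^2 - 39*k^2*r - 21*k^2 + k*r^4 - 5*k*r^3 - 13*k*r^2 - 7*k*r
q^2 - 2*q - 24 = (q - 6)*(q + 4)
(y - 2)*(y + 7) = y^2 + 5*y - 14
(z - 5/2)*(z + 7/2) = z^2 + z - 35/4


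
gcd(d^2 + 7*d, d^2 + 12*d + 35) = d + 7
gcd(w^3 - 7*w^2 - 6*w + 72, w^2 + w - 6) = w + 3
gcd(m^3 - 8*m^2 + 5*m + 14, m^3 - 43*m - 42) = m^2 - 6*m - 7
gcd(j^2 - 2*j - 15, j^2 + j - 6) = j + 3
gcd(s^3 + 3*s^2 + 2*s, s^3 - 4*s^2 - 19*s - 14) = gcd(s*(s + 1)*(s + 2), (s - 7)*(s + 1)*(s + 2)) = s^2 + 3*s + 2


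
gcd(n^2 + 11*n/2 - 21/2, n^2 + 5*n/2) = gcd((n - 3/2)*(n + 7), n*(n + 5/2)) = 1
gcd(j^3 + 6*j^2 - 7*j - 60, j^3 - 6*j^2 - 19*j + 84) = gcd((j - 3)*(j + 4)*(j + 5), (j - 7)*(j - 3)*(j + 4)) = j^2 + j - 12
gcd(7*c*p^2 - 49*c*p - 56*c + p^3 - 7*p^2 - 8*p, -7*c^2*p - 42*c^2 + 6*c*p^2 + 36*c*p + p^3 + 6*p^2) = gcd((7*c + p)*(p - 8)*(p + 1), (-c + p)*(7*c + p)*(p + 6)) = 7*c + p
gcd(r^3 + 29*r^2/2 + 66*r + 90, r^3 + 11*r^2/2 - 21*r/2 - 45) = r^2 + 17*r/2 + 15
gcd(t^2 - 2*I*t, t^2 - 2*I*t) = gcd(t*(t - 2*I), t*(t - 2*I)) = t^2 - 2*I*t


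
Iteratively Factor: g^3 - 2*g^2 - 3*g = (g + 1)*(g^2 - 3*g) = (g - 3)*(g + 1)*(g)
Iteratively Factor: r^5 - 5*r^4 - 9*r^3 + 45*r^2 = (r)*(r^4 - 5*r^3 - 9*r^2 + 45*r) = r*(r + 3)*(r^3 - 8*r^2 + 15*r) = r*(r - 3)*(r + 3)*(r^2 - 5*r) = r*(r - 5)*(r - 3)*(r + 3)*(r)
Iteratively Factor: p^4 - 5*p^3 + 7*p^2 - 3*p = (p - 1)*(p^3 - 4*p^2 + 3*p) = (p - 3)*(p - 1)*(p^2 - p) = p*(p - 3)*(p - 1)*(p - 1)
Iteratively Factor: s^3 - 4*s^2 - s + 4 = (s - 1)*(s^2 - 3*s - 4) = (s - 4)*(s - 1)*(s + 1)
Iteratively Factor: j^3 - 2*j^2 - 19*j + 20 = (j - 1)*(j^2 - j - 20) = (j - 5)*(j - 1)*(j + 4)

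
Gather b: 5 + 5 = 10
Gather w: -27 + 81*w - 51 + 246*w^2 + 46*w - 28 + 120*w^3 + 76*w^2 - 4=120*w^3 + 322*w^2 + 127*w - 110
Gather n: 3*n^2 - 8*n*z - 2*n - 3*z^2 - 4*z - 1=3*n^2 + n*(-8*z - 2) - 3*z^2 - 4*z - 1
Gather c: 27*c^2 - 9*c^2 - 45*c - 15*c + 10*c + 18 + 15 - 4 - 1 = 18*c^2 - 50*c + 28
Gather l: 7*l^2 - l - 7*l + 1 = 7*l^2 - 8*l + 1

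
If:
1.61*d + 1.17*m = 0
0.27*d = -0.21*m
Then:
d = 0.00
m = 0.00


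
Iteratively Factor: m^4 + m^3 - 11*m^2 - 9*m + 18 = (m - 3)*(m^3 + 4*m^2 + m - 6) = (m - 3)*(m + 2)*(m^2 + 2*m - 3) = (m - 3)*(m + 2)*(m + 3)*(m - 1)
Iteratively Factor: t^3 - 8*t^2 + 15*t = (t)*(t^2 - 8*t + 15) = t*(t - 5)*(t - 3)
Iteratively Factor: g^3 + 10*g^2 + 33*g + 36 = (g + 4)*(g^2 + 6*g + 9) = (g + 3)*(g + 4)*(g + 3)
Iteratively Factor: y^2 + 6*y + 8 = (y + 2)*(y + 4)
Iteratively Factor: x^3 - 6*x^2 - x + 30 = (x - 3)*(x^2 - 3*x - 10) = (x - 5)*(x - 3)*(x + 2)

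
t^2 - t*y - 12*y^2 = (t - 4*y)*(t + 3*y)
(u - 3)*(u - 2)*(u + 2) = u^3 - 3*u^2 - 4*u + 12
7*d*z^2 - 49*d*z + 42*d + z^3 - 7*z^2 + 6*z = (7*d + z)*(z - 6)*(z - 1)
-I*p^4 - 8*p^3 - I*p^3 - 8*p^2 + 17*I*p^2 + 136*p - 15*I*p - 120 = (p - 3)*(p + 5)*(p - 8*I)*(-I*p + I)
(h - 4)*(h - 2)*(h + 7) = h^3 + h^2 - 34*h + 56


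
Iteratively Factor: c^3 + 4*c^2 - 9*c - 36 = (c + 4)*(c^2 - 9) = (c - 3)*(c + 4)*(c + 3)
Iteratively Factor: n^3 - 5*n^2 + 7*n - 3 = (n - 1)*(n^2 - 4*n + 3) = (n - 1)^2*(n - 3)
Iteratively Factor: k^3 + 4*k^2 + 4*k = (k + 2)*(k^2 + 2*k) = k*(k + 2)*(k + 2)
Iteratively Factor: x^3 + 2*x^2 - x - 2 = (x + 1)*(x^2 + x - 2) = (x - 1)*(x + 1)*(x + 2)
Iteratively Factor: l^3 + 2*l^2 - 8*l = (l)*(l^2 + 2*l - 8) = l*(l + 4)*(l - 2)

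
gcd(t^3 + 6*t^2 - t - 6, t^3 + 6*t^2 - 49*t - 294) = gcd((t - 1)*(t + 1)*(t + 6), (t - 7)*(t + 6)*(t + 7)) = t + 6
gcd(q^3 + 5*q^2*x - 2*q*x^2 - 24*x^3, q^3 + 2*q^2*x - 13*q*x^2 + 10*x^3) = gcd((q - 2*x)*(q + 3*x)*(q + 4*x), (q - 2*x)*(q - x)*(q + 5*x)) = -q + 2*x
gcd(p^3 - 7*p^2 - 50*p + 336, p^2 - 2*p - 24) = p - 6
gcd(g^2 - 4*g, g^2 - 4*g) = g^2 - 4*g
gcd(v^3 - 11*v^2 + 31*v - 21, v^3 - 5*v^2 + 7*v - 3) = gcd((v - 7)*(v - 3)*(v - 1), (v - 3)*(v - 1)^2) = v^2 - 4*v + 3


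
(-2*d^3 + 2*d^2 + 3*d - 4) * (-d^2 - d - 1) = 2*d^5 - 3*d^3 - d^2 + d + 4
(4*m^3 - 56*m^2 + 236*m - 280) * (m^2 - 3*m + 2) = 4*m^5 - 68*m^4 + 412*m^3 - 1100*m^2 + 1312*m - 560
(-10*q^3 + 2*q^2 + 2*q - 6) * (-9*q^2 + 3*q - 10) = 90*q^5 - 48*q^4 + 88*q^3 + 40*q^2 - 38*q + 60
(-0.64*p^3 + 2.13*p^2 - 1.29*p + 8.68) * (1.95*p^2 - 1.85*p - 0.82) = -1.248*p^5 + 5.3375*p^4 - 5.9312*p^3 + 17.5659*p^2 - 15.0002*p - 7.1176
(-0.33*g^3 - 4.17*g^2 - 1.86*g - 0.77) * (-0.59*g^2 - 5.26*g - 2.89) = 0.1947*g^5 + 4.1961*g^4 + 23.9853*g^3 + 22.2892*g^2 + 9.4256*g + 2.2253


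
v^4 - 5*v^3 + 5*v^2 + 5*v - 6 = (v - 3)*(v - 2)*(v - 1)*(v + 1)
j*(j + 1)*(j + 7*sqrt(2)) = j^3 + j^2 + 7*sqrt(2)*j^2 + 7*sqrt(2)*j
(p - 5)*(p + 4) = p^2 - p - 20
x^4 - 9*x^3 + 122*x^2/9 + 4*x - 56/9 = (x - 7)*(x - 2)*(x - 2/3)*(x + 2/3)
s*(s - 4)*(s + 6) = s^3 + 2*s^2 - 24*s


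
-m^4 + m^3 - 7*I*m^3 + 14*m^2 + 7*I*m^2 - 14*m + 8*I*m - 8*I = (m + 2*I)*(m + 4*I)*(-I*m + 1)*(-I*m + I)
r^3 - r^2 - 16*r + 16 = (r - 4)*(r - 1)*(r + 4)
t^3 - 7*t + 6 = (t - 2)*(t - 1)*(t + 3)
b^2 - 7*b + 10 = (b - 5)*(b - 2)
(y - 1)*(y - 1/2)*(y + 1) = y^3 - y^2/2 - y + 1/2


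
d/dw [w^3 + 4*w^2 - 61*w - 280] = 3*w^2 + 8*w - 61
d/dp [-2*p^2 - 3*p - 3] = -4*p - 3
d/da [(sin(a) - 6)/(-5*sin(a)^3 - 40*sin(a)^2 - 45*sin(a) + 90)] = 2*(sin(a)^3 - 5*sin(a)^2 - 48*sin(a) - 18)*cos(a)/(5*(sin(a)^3 + 8*sin(a)^2 + 9*sin(a) - 18)^2)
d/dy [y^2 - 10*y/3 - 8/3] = 2*y - 10/3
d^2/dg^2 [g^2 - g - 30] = 2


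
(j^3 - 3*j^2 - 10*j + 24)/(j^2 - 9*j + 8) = (j^3 - 3*j^2 - 10*j + 24)/(j^2 - 9*j + 8)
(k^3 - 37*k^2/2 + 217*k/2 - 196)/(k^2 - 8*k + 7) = (k^2 - 23*k/2 + 28)/(k - 1)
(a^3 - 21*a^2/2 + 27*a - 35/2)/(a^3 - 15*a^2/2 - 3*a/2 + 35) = (a - 1)/(a + 2)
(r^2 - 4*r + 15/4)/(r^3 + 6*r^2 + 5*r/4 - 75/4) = (2*r - 5)/(2*r^2 + 15*r + 25)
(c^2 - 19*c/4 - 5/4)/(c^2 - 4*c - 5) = (c + 1/4)/(c + 1)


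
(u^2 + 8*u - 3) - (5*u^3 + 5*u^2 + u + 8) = -5*u^3 - 4*u^2 + 7*u - 11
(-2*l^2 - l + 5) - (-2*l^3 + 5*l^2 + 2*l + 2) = 2*l^3 - 7*l^2 - 3*l + 3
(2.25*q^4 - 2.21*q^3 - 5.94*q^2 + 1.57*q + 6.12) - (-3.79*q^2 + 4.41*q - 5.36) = 2.25*q^4 - 2.21*q^3 - 2.15*q^2 - 2.84*q + 11.48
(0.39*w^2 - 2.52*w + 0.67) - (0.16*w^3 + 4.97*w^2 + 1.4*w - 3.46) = -0.16*w^3 - 4.58*w^2 - 3.92*w + 4.13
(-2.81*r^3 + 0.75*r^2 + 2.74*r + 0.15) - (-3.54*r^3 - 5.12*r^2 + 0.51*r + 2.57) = 0.73*r^3 + 5.87*r^2 + 2.23*r - 2.42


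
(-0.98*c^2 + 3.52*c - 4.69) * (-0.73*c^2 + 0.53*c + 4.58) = 0.7154*c^4 - 3.089*c^3 + 0.8009*c^2 + 13.6359*c - 21.4802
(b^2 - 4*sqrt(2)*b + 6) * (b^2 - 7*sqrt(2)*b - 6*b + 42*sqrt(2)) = b^4 - 11*sqrt(2)*b^3 - 6*b^3 + 62*b^2 + 66*sqrt(2)*b^2 - 372*b - 42*sqrt(2)*b + 252*sqrt(2)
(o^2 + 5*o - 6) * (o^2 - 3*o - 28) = o^4 + 2*o^3 - 49*o^2 - 122*o + 168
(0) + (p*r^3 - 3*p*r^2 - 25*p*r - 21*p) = p*r^3 - 3*p*r^2 - 25*p*r - 21*p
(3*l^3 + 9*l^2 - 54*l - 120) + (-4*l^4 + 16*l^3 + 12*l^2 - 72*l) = -4*l^4 + 19*l^3 + 21*l^2 - 126*l - 120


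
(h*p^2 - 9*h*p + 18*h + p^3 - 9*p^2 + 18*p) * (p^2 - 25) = h*p^4 - 9*h*p^3 - 7*h*p^2 + 225*h*p - 450*h + p^5 - 9*p^4 - 7*p^3 + 225*p^2 - 450*p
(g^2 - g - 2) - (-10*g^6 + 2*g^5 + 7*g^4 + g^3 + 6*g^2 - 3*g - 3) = 10*g^6 - 2*g^5 - 7*g^4 - g^3 - 5*g^2 + 2*g + 1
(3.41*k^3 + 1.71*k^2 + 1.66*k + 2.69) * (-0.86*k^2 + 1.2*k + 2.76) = -2.9326*k^5 + 2.6214*k^4 + 10.036*k^3 + 4.3982*k^2 + 7.8096*k + 7.4244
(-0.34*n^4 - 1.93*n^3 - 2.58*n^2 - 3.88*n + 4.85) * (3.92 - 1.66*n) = 0.5644*n^5 + 1.871*n^4 - 3.2828*n^3 - 3.6728*n^2 - 23.2606*n + 19.012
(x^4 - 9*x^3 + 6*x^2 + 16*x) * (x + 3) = x^5 - 6*x^4 - 21*x^3 + 34*x^2 + 48*x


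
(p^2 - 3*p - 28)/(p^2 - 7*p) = (p + 4)/p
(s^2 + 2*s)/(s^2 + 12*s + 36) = s*(s + 2)/(s^2 + 12*s + 36)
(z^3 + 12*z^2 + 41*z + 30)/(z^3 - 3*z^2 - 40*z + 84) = (z^2 + 6*z + 5)/(z^2 - 9*z + 14)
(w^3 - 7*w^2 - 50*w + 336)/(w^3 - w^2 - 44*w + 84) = (w - 8)/(w - 2)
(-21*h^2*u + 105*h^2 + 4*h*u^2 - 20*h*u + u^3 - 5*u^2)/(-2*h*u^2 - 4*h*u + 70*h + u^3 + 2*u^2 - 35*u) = (-21*h^2 + 4*h*u + u^2)/(-2*h*u - 14*h + u^2 + 7*u)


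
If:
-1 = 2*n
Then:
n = -1/2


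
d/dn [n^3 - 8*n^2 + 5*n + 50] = 3*n^2 - 16*n + 5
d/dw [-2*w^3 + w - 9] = 1 - 6*w^2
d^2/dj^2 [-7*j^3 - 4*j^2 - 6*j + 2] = -42*j - 8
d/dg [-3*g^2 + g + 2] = 1 - 6*g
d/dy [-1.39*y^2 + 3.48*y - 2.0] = 3.48 - 2.78*y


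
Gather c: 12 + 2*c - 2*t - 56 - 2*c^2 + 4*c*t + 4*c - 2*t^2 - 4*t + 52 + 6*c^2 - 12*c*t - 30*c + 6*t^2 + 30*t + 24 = 4*c^2 + c*(-8*t - 24) + 4*t^2 + 24*t + 32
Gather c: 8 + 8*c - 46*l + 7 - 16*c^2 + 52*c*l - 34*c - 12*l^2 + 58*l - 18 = -16*c^2 + c*(52*l - 26) - 12*l^2 + 12*l - 3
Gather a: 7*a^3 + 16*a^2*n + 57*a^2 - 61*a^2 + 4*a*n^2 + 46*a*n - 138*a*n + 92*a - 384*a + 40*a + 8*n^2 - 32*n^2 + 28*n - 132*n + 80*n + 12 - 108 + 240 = 7*a^3 + a^2*(16*n - 4) + a*(4*n^2 - 92*n - 252) - 24*n^2 - 24*n + 144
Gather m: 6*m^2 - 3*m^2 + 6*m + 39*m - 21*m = 3*m^2 + 24*m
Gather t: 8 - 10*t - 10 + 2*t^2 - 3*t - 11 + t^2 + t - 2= 3*t^2 - 12*t - 15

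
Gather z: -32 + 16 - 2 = -18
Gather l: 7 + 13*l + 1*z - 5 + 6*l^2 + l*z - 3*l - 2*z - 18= 6*l^2 + l*(z + 10) - z - 16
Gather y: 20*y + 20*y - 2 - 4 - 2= 40*y - 8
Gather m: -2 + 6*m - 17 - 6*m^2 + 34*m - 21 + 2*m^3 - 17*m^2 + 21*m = 2*m^3 - 23*m^2 + 61*m - 40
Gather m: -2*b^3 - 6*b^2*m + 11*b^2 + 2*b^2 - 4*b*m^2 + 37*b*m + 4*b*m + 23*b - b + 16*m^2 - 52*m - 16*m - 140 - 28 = -2*b^3 + 13*b^2 + 22*b + m^2*(16 - 4*b) + m*(-6*b^2 + 41*b - 68) - 168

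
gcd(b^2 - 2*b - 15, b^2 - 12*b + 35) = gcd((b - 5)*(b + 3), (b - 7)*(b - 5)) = b - 5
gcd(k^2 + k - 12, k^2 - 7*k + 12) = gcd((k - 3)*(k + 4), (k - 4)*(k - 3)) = k - 3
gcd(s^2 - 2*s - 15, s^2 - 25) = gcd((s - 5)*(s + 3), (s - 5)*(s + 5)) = s - 5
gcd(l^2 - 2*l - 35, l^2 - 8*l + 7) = l - 7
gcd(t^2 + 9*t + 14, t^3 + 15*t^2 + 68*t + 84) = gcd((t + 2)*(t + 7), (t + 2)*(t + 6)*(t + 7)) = t^2 + 9*t + 14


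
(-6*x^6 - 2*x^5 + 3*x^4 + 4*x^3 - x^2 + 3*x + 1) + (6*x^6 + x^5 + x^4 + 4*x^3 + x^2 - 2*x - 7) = -x^5 + 4*x^4 + 8*x^3 + x - 6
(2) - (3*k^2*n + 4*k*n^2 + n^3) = -3*k^2*n - 4*k*n^2 - n^3 + 2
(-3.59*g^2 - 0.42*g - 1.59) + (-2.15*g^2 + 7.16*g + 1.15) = -5.74*g^2 + 6.74*g - 0.44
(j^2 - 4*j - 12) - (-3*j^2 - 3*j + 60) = 4*j^2 - j - 72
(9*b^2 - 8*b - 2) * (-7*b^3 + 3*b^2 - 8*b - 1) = -63*b^5 + 83*b^4 - 82*b^3 + 49*b^2 + 24*b + 2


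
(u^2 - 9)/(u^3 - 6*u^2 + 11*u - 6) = (u + 3)/(u^2 - 3*u + 2)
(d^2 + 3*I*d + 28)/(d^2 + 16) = (d + 7*I)/(d + 4*I)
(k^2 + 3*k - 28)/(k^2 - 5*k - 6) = (-k^2 - 3*k + 28)/(-k^2 + 5*k + 6)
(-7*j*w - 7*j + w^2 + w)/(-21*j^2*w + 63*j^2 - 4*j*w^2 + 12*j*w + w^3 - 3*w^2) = (w + 1)/(3*j*w - 9*j + w^2 - 3*w)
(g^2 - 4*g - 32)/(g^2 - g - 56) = (g + 4)/(g + 7)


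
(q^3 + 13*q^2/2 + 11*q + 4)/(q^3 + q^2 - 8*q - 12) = (q^2 + 9*q/2 + 2)/(q^2 - q - 6)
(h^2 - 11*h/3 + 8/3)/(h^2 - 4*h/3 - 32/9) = 3*(h - 1)/(3*h + 4)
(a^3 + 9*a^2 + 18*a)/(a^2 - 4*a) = (a^2 + 9*a + 18)/(a - 4)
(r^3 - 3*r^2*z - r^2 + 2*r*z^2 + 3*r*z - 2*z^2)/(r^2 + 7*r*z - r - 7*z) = (r^2 - 3*r*z + 2*z^2)/(r + 7*z)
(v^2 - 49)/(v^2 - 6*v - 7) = (v + 7)/(v + 1)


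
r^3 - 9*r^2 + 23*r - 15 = (r - 5)*(r - 3)*(r - 1)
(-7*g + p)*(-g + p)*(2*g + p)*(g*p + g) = 14*g^4*p + 14*g^4 - 9*g^3*p^2 - 9*g^3*p - 6*g^2*p^3 - 6*g^2*p^2 + g*p^4 + g*p^3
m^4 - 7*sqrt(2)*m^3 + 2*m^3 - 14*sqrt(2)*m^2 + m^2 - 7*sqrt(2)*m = m*(m + 1)^2*(m - 7*sqrt(2))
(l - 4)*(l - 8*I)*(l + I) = l^3 - 4*l^2 - 7*I*l^2 + 8*l + 28*I*l - 32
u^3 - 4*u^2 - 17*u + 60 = (u - 5)*(u - 3)*(u + 4)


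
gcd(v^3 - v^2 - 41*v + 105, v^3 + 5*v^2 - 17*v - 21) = v^2 + 4*v - 21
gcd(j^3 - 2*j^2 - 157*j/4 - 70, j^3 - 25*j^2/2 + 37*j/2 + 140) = j^2 - 11*j/2 - 20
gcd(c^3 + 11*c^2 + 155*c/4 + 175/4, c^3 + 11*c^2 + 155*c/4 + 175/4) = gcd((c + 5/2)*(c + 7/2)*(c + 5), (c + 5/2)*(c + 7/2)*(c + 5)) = c^3 + 11*c^2 + 155*c/4 + 175/4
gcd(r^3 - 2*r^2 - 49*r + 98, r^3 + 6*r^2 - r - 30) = r - 2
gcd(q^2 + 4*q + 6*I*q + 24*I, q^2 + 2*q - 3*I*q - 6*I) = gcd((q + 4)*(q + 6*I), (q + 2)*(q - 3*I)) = 1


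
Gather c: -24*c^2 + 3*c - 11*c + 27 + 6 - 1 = -24*c^2 - 8*c + 32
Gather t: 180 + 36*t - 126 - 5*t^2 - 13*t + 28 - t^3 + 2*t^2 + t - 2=-t^3 - 3*t^2 + 24*t + 80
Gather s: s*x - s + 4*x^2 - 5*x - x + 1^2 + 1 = s*(x - 1) + 4*x^2 - 6*x + 2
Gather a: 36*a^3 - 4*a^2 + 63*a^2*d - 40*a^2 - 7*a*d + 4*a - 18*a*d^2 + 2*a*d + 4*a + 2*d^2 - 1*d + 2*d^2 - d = 36*a^3 + a^2*(63*d - 44) + a*(-18*d^2 - 5*d + 8) + 4*d^2 - 2*d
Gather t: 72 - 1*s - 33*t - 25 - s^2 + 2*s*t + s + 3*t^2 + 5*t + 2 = -s^2 + 3*t^2 + t*(2*s - 28) + 49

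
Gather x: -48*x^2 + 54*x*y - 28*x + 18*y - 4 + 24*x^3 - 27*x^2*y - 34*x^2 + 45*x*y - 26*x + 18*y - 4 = 24*x^3 + x^2*(-27*y - 82) + x*(99*y - 54) + 36*y - 8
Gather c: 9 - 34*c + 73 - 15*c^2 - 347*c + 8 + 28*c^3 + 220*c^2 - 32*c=28*c^3 + 205*c^2 - 413*c + 90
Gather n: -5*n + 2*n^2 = 2*n^2 - 5*n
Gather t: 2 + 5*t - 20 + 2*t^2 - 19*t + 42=2*t^2 - 14*t + 24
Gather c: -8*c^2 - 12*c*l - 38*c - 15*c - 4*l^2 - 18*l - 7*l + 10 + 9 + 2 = -8*c^2 + c*(-12*l - 53) - 4*l^2 - 25*l + 21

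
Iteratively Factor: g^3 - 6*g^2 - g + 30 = (g - 3)*(g^2 - 3*g - 10) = (g - 3)*(g + 2)*(g - 5)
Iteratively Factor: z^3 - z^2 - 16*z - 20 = (z + 2)*(z^2 - 3*z - 10) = (z - 5)*(z + 2)*(z + 2)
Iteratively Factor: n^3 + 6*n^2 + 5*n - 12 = (n + 3)*(n^2 + 3*n - 4) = (n - 1)*(n + 3)*(n + 4)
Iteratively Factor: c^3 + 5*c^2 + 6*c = (c + 3)*(c^2 + 2*c) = c*(c + 3)*(c + 2)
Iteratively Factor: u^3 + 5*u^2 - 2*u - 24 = (u - 2)*(u^2 + 7*u + 12) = (u - 2)*(u + 4)*(u + 3)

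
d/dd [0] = 0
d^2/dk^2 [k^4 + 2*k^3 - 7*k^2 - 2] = 12*k^2 + 12*k - 14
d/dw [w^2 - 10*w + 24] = 2*w - 10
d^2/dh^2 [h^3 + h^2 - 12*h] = 6*h + 2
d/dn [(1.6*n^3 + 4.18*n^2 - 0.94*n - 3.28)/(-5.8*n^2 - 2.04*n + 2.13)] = (-9.28*n^4 - 6.528*n^3 - 3.7552*n^2 - 20.2412*n - 8.6934)/(33.64*n^4 + 23.664*n^3 - 20.5464*n^2 - 8.6904*n + 4.5369)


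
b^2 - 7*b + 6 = (b - 6)*(b - 1)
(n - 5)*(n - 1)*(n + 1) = n^3 - 5*n^2 - n + 5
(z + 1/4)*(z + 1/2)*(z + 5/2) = z^3 + 13*z^2/4 + 2*z + 5/16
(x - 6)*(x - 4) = x^2 - 10*x + 24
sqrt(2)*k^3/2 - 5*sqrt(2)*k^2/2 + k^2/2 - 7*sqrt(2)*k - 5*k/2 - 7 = (k - 7)*(k + 2)*(sqrt(2)*k/2 + 1/2)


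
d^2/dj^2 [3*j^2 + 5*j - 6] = 6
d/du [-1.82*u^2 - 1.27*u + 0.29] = -3.64*u - 1.27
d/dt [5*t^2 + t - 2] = 10*t + 1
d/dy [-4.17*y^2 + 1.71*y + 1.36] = 1.71 - 8.34*y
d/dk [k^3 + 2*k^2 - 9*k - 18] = 3*k^2 + 4*k - 9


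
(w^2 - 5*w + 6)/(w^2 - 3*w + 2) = (w - 3)/(w - 1)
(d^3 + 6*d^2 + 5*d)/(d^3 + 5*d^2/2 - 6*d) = 2*(d^2 + 6*d + 5)/(2*d^2 + 5*d - 12)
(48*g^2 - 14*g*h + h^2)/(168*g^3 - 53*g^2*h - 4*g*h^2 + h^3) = (6*g - h)/(21*g^2 - 4*g*h - h^2)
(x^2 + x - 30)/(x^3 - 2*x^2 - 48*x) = (x - 5)/(x*(x - 8))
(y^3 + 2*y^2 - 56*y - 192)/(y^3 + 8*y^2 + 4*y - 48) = (y - 8)/(y - 2)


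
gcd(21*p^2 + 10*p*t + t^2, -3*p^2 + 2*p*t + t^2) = 3*p + t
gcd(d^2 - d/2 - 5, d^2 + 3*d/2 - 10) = d - 5/2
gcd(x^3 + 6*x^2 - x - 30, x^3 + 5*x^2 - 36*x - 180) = x + 5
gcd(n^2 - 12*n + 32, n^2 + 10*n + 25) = 1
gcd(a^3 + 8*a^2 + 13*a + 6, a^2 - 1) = a + 1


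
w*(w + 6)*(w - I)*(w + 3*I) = w^4 + 6*w^3 + 2*I*w^3 + 3*w^2 + 12*I*w^2 + 18*w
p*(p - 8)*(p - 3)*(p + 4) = p^4 - 7*p^3 - 20*p^2 + 96*p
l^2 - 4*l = l*(l - 4)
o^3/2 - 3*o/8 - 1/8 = (o/2 + 1/4)*(o - 1)*(o + 1/2)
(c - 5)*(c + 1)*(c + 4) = c^3 - 21*c - 20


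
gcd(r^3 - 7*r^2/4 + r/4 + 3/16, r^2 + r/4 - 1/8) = 1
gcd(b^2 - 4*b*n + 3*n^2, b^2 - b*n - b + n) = b - n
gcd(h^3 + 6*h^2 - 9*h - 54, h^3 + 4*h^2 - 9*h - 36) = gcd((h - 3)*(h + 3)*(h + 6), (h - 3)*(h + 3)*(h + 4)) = h^2 - 9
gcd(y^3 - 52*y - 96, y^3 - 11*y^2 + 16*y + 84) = y + 2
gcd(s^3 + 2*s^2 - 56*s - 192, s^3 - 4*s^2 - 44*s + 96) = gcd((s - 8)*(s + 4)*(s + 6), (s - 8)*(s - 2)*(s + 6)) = s^2 - 2*s - 48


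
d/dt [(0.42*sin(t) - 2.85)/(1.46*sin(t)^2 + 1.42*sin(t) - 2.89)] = (-0.6132*sin(t)^2 + 8.322*sin(t) + 2.8332)*cos(t)/(2.1316*sin(t)^4 + 4.1464*sin(t)^3 - 6.4224*sin(t)^2 - 8.2076*sin(t) + 8.3521)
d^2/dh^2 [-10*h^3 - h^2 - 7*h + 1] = -60*h - 2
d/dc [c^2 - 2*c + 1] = 2*c - 2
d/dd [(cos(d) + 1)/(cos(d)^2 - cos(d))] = (-sin(d)^3/cos(d)^2 + 2*tan(d))/(cos(d) - 1)^2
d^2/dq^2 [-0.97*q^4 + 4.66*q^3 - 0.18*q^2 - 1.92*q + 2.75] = -11.64*q^2 + 27.96*q - 0.36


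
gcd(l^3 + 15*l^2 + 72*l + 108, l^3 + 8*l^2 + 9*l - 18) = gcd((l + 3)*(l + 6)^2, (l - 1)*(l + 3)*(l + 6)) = l^2 + 9*l + 18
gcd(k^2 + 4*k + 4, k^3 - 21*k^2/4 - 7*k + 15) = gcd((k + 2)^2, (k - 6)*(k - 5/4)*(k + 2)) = k + 2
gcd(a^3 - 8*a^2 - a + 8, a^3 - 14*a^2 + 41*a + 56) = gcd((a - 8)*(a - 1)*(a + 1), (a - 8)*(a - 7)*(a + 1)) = a^2 - 7*a - 8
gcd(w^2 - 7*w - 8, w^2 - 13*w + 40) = w - 8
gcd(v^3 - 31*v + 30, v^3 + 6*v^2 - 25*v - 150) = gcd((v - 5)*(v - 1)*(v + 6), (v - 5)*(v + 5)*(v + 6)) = v^2 + v - 30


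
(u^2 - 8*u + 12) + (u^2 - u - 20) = 2*u^2 - 9*u - 8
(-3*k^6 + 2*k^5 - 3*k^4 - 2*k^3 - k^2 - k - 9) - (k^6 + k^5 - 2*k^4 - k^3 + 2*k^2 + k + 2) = -4*k^6 + k^5 - k^4 - k^3 - 3*k^2 - 2*k - 11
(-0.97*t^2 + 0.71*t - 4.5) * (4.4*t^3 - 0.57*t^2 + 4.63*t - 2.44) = -4.268*t^5 + 3.6769*t^4 - 24.6958*t^3 + 8.2191*t^2 - 22.5674*t + 10.98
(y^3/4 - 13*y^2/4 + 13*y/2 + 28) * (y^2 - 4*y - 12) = y^5/4 - 17*y^4/4 + 33*y^3/2 + 41*y^2 - 190*y - 336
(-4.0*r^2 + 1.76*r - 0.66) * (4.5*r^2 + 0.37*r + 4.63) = -18.0*r^4 + 6.44*r^3 - 20.8388*r^2 + 7.9046*r - 3.0558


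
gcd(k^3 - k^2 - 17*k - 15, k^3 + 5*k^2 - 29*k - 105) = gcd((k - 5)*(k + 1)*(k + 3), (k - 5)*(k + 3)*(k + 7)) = k^2 - 2*k - 15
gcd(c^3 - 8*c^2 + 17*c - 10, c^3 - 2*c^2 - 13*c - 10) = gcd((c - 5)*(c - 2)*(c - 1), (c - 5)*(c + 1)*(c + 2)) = c - 5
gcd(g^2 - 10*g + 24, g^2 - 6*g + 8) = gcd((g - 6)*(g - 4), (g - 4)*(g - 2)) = g - 4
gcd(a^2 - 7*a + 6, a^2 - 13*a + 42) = a - 6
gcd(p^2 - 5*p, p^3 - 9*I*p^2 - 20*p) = p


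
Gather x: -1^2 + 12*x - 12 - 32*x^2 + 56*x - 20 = -32*x^2 + 68*x - 33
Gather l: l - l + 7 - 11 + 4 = 0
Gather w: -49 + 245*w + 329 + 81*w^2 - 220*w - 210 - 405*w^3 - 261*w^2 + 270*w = -405*w^3 - 180*w^2 + 295*w + 70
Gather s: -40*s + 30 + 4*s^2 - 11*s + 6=4*s^2 - 51*s + 36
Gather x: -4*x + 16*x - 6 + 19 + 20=12*x + 33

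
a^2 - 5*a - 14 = (a - 7)*(a + 2)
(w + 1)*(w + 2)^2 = w^3 + 5*w^2 + 8*w + 4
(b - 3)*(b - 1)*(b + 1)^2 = b^4 - 2*b^3 - 4*b^2 + 2*b + 3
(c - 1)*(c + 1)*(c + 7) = c^3 + 7*c^2 - c - 7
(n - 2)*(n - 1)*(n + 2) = n^3 - n^2 - 4*n + 4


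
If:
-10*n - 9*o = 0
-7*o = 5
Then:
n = 9/14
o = -5/7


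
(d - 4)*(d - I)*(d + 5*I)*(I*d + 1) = I*d^4 - 3*d^3 - 4*I*d^3 + 12*d^2 + 9*I*d^2 + 5*d - 36*I*d - 20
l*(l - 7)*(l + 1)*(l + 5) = l^4 - l^3 - 37*l^2 - 35*l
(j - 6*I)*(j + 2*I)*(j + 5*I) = j^3 + I*j^2 + 32*j + 60*I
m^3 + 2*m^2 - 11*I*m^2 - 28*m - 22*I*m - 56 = (m + 2)*(m - 7*I)*(m - 4*I)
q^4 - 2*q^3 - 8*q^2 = q^2*(q - 4)*(q + 2)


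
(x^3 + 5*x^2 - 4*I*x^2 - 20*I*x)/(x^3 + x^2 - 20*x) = (x - 4*I)/(x - 4)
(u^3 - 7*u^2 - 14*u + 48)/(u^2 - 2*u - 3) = (-u^3 + 7*u^2 + 14*u - 48)/(-u^2 + 2*u + 3)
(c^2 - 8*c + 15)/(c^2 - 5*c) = (c - 3)/c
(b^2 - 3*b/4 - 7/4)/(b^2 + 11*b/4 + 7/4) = (4*b - 7)/(4*b + 7)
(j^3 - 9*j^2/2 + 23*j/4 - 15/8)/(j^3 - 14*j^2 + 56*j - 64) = (8*j^3 - 36*j^2 + 46*j - 15)/(8*(j^3 - 14*j^2 + 56*j - 64))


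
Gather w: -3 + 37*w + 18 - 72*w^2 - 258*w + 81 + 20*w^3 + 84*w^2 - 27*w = 20*w^3 + 12*w^2 - 248*w + 96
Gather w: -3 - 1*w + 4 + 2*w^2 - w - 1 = 2*w^2 - 2*w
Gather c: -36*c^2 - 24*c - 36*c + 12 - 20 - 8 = -36*c^2 - 60*c - 16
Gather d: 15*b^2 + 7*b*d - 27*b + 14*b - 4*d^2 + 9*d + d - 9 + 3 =15*b^2 - 13*b - 4*d^2 + d*(7*b + 10) - 6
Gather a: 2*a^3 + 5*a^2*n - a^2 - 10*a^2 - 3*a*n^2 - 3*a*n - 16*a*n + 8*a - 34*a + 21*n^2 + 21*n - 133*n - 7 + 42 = 2*a^3 + a^2*(5*n - 11) + a*(-3*n^2 - 19*n - 26) + 21*n^2 - 112*n + 35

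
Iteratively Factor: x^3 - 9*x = (x - 3)*(x^2 + 3*x) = (x - 3)*(x + 3)*(x)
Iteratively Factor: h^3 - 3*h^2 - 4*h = (h + 1)*(h^2 - 4*h) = h*(h + 1)*(h - 4)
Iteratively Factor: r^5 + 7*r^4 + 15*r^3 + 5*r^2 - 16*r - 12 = (r + 2)*(r^4 + 5*r^3 + 5*r^2 - 5*r - 6) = (r + 1)*(r + 2)*(r^3 + 4*r^2 + r - 6) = (r + 1)*(r + 2)^2*(r^2 + 2*r - 3) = (r + 1)*(r + 2)^2*(r + 3)*(r - 1)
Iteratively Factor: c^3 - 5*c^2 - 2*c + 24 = (c - 3)*(c^2 - 2*c - 8) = (c - 4)*(c - 3)*(c + 2)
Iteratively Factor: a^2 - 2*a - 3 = (a + 1)*(a - 3)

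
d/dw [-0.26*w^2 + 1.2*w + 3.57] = 1.2 - 0.52*w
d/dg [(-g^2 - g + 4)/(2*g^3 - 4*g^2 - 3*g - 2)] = (2*g^4 + 4*g^3 - 25*g^2 + 36*g + 14)/(4*g^6 - 16*g^5 + 4*g^4 + 16*g^3 + 25*g^2 + 12*g + 4)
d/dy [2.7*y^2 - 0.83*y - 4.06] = 5.4*y - 0.83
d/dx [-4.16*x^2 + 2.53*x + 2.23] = 2.53 - 8.32*x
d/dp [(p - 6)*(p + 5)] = 2*p - 1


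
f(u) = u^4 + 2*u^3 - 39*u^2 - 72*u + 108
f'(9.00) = 2628.00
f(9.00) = 4320.00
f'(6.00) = 540.00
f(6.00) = 0.00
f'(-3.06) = 108.25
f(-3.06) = -6.49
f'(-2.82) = 105.97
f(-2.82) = 19.29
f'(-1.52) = 46.38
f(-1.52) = 125.65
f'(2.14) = -172.24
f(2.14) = -184.11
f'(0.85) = -131.51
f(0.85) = 20.37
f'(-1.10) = 15.74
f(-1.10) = 138.81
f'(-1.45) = 41.52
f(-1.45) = 128.73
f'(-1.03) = 10.33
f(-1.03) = 139.72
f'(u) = 4*u^3 + 6*u^2 - 78*u - 72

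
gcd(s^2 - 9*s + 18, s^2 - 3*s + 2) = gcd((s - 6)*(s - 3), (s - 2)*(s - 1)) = 1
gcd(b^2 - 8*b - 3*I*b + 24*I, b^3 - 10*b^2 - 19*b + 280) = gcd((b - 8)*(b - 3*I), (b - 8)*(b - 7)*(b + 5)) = b - 8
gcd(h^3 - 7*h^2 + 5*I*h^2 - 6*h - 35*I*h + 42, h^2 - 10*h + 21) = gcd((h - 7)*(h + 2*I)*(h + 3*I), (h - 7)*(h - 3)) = h - 7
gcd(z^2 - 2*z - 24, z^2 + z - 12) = z + 4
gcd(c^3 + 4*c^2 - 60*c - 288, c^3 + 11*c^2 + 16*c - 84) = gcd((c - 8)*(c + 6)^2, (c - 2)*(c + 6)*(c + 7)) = c + 6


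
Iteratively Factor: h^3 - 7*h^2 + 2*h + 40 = (h + 2)*(h^2 - 9*h + 20) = (h - 4)*(h + 2)*(h - 5)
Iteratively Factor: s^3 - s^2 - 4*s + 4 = (s - 1)*(s^2 - 4) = (s - 2)*(s - 1)*(s + 2)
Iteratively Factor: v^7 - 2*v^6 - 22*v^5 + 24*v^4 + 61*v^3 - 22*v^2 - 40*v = (v + 4)*(v^6 - 6*v^5 + 2*v^4 + 16*v^3 - 3*v^2 - 10*v) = (v - 5)*(v + 4)*(v^5 - v^4 - 3*v^3 + v^2 + 2*v) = (v - 5)*(v - 2)*(v + 4)*(v^4 + v^3 - v^2 - v) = (v - 5)*(v - 2)*(v + 1)*(v + 4)*(v^3 - v) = v*(v - 5)*(v - 2)*(v + 1)*(v + 4)*(v^2 - 1) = v*(v - 5)*(v - 2)*(v + 1)^2*(v + 4)*(v - 1)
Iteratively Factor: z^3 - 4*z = (z + 2)*(z^2 - 2*z) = (z - 2)*(z + 2)*(z)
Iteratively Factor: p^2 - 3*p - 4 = (p - 4)*(p + 1)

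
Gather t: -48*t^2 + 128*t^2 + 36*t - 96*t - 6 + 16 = 80*t^2 - 60*t + 10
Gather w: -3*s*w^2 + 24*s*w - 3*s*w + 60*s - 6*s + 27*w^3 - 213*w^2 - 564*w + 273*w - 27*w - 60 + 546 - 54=54*s + 27*w^3 + w^2*(-3*s - 213) + w*(21*s - 318) + 432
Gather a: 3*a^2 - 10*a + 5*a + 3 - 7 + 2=3*a^2 - 5*a - 2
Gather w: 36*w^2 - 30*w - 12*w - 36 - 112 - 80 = 36*w^2 - 42*w - 228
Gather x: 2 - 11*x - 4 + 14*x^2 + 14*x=14*x^2 + 3*x - 2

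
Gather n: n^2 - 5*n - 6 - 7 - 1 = n^2 - 5*n - 14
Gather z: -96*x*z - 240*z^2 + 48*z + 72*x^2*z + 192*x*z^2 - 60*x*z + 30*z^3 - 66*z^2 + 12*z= 30*z^3 + z^2*(192*x - 306) + z*(72*x^2 - 156*x + 60)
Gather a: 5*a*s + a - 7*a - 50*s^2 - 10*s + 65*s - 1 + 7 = a*(5*s - 6) - 50*s^2 + 55*s + 6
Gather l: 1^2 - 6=-5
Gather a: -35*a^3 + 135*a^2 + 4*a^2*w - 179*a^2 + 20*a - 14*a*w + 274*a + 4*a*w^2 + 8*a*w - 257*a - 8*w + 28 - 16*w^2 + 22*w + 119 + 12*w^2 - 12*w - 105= -35*a^3 + a^2*(4*w - 44) + a*(4*w^2 - 6*w + 37) - 4*w^2 + 2*w + 42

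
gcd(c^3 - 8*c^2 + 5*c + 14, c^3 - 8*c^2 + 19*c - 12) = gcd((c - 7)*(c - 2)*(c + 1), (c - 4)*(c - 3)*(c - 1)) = 1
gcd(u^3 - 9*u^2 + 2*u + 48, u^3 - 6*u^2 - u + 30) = u^2 - u - 6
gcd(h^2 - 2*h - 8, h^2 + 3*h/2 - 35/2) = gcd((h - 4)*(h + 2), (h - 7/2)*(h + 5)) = 1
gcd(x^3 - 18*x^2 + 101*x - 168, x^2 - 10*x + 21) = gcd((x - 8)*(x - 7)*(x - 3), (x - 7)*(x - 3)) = x^2 - 10*x + 21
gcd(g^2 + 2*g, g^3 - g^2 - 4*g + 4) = g + 2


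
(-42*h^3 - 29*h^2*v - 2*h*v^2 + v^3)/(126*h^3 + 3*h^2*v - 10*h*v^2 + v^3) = (2*h + v)/(-6*h + v)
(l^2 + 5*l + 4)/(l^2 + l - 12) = (l + 1)/(l - 3)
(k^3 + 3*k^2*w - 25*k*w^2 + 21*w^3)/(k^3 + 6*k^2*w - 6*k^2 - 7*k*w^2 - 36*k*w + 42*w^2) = (k - 3*w)/(k - 6)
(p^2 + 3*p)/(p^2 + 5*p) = (p + 3)/(p + 5)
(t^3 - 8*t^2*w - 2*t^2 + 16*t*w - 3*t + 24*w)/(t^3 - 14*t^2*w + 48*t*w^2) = (t^2 - 2*t - 3)/(t*(t - 6*w))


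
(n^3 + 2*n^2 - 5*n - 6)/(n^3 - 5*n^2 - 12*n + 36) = (n + 1)/(n - 6)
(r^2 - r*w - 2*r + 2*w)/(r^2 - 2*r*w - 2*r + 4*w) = (r - w)/(r - 2*w)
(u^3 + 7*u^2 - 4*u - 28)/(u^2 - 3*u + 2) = (u^2 + 9*u + 14)/(u - 1)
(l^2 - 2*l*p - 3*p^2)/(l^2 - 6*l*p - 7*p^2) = (-l + 3*p)/(-l + 7*p)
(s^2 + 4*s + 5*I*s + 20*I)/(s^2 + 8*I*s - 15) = (s + 4)/(s + 3*I)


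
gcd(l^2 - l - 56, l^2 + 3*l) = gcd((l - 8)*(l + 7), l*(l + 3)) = 1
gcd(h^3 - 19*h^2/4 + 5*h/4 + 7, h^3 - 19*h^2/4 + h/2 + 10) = h - 4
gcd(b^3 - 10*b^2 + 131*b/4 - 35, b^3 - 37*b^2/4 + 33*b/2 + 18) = b - 4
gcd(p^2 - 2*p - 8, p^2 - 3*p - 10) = p + 2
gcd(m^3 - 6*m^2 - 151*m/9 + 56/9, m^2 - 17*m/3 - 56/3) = m^2 - 17*m/3 - 56/3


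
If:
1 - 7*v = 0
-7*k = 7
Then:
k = -1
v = 1/7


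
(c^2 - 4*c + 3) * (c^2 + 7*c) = c^4 + 3*c^3 - 25*c^2 + 21*c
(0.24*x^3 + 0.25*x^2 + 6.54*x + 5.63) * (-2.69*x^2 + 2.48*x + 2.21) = -0.6456*x^5 - 0.0773*x^4 - 16.4422*x^3 + 1.627*x^2 + 28.4158*x + 12.4423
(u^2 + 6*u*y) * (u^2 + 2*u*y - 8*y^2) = u^4 + 8*u^3*y + 4*u^2*y^2 - 48*u*y^3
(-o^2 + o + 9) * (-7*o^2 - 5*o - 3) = 7*o^4 - 2*o^3 - 65*o^2 - 48*o - 27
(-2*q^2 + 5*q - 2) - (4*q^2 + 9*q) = -6*q^2 - 4*q - 2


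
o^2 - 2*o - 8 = (o - 4)*(o + 2)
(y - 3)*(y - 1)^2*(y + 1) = y^4 - 4*y^3 + 2*y^2 + 4*y - 3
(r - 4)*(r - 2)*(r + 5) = r^3 - r^2 - 22*r + 40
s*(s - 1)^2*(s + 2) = s^4 - 3*s^2 + 2*s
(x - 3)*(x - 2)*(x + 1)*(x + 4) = x^4 - 15*x^2 + 10*x + 24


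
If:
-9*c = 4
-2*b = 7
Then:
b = -7/2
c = -4/9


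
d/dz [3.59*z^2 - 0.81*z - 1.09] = 7.18*z - 0.81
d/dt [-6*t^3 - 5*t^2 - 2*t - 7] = -18*t^2 - 10*t - 2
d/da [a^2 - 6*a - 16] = 2*a - 6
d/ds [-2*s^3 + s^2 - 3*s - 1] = -6*s^2 + 2*s - 3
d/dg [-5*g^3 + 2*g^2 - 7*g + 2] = -15*g^2 + 4*g - 7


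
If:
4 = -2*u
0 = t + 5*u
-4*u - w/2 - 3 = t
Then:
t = 10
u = -2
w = -10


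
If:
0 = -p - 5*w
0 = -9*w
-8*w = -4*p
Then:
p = 0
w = 0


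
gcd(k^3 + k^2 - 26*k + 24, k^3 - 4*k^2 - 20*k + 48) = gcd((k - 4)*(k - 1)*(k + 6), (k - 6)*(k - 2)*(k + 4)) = 1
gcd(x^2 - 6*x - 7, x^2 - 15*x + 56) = x - 7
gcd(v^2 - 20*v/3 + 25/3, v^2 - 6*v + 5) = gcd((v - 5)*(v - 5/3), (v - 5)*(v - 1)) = v - 5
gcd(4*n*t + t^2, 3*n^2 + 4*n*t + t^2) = 1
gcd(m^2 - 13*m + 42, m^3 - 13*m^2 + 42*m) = m^2 - 13*m + 42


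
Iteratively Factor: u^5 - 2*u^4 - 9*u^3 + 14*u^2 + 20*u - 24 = (u + 2)*(u^4 - 4*u^3 - u^2 + 16*u - 12) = (u + 2)^2*(u^3 - 6*u^2 + 11*u - 6) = (u - 2)*(u + 2)^2*(u^2 - 4*u + 3) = (u - 2)*(u - 1)*(u + 2)^2*(u - 3)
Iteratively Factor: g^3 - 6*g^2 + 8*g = (g)*(g^2 - 6*g + 8) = g*(g - 2)*(g - 4)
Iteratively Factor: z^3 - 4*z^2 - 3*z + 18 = (z - 3)*(z^2 - z - 6) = (z - 3)*(z + 2)*(z - 3)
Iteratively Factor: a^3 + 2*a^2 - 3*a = (a - 1)*(a^2 + 3*a) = a*(a - 1)*(a + 3)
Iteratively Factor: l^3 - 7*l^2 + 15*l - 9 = (l - 3)*(l^2 - 4*l + 3) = (l - 3)*(l - 1)*(l - 3)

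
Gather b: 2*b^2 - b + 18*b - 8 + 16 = 2*b^2 + 17*b + 8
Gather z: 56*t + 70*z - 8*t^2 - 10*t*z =-8*t^2 + 56*t + z*(70 - 10*t)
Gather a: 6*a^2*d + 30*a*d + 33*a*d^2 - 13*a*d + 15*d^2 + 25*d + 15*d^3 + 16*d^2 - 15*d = 6*a^2*d + a*(33*d^2 + 17*d) + 15*d^3 + 31*d^2 + 10*d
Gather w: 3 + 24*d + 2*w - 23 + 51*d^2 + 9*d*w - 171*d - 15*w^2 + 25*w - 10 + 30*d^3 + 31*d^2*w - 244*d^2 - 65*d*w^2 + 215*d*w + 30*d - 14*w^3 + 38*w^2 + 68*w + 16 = 30*d^3 - 193*d^2 - 117*d - 14*w^3 + w^2*(23 - 65*d) + w*(31*d^2 + 224*d + 95) - 14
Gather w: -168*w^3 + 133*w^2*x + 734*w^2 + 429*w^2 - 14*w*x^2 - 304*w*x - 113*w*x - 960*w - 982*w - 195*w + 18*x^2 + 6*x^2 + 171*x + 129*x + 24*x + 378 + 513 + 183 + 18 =-168*w^3 + w^2*(133*x + 1163) + w*(-14*x^2 - 417*x - 2137) + 24*x^2 + 324*x + 1092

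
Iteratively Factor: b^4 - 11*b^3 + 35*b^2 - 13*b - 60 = (b - 4)*(b^3 - 7*b^2 + 7*b + 15) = (b - 4)*(b - 3)*(b^2 - 4*b - 5) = (b - 4)*(b - 3)*(b + 1)*(b - 5)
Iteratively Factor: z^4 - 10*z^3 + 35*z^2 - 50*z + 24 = (z - 3)*(z^3 - 7*z^2 + 14*z - 8) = (z - 3)*(z - 1)*(z^2 - 6*z + 8) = (z - 4)*(z - 3)*(z - 1)*(z - 2)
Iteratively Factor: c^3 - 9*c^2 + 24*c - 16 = (c - 1)*(c^2 - 8*c + 16) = (c - 4)*(c - 1)*(c - 4)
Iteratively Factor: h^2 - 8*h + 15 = (h - 3)*(h - 5)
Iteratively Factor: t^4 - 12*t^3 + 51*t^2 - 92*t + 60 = (t - 3)*(t^3 - 9*t^2 + 24*t - 20) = (t - 5)*(t - 3)*(t^2 - 4*t + 4) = (t - 5)*(t - 3)*(t - 2)*(t - 2)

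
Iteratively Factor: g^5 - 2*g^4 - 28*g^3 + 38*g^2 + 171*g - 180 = (g + 4)*(g^4 - 6*g^3 - 4*g^2 + 54*g - 45) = (g - 5)*(g + 4)*(g^3 - g^2 - 9*g + 9) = (g - 5)*(g - 1)*(g + 4)*(g^2 - 9) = (g - 5)*(g - 1)*(g + 3)*(g + 4)*(g - 3)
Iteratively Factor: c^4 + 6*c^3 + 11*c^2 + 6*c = (c + 3)*(c^3 + 3*c^2 + 2*c) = c*(c + 3)*(c^2 + 3*c + 2) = c*(c + 2)*(c + 3)*(c + 1)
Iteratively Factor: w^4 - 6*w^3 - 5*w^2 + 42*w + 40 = (w + 1)*(w^3 - 7*w^2 + 2*w + 40) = (w - 5)*(w + 1)*(w^2 - 2*w - 8) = (w - 5)*(w - 4)*(w + 1)*(w + 2)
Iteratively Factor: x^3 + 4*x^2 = (x)*(x^2 + 4*x) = x*(x + 4)*(x)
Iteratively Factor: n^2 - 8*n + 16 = (n - 4)*(n - 4)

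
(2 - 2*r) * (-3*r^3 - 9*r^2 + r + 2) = 6*r^4 + 12*r^3 - 20*r^2 - 2*r + 4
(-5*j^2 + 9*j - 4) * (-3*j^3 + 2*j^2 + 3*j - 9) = 15*j^5 - 37*j^4 + 15*j^3 + 64*j^2 - 93*j + 36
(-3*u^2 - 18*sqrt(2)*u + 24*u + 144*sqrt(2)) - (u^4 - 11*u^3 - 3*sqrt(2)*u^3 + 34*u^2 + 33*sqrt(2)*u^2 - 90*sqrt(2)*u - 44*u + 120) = -u^4 + 3*sqrt(2)*u^3 + 11*u^3 - 33*sqrt(2)*u^2 - 37*u^2 + 68*u + 72*sqrt(2)*u - 120 + 144*sqrt(2)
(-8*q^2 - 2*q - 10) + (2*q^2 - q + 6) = -6*q^2 - 3*q - 4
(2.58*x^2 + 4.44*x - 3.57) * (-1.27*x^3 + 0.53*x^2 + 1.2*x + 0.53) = -3.2766*x^5 - 4.2714*x^4 + 9.9831*x^3 + 4.8033*x^2 - 1.9308*x - 1.8921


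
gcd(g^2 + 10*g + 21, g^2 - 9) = g + 3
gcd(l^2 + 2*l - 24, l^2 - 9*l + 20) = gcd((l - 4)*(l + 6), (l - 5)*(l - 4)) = l - 4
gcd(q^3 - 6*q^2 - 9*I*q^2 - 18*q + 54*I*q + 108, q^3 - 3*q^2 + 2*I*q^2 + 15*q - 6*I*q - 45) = q - 3*I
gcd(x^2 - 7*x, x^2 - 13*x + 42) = x - 7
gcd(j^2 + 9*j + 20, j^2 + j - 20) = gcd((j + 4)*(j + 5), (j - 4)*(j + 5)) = j + 5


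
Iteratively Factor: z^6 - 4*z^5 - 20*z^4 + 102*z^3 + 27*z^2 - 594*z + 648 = (z - 2)*(z^5 - 2*z^4 - 24*z^3 + 54*z^2 + 135*z - 324) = (z - 3)*(z - 2)*(z^4 + z^3 - 21*z^2 - 9*z + 108) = (z - 3)^2*(z - 2)*(z^3 + 4*z^2 - 9*z - 36) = (z - 3)^2*(z - 2)*(z + 3)*(z^2 + z - 12) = (z - 3)^3*(z - 2)*(z + 3)*(z + 4)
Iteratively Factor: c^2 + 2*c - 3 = (c - 1)*(c + 3)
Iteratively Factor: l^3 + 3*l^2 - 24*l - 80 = (l + 4)*(l^2 - l - 20) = (l + 4)^2*(l - 5)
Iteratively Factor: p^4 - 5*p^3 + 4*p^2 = (p - 1)*(p^3 - 4*p^2) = p*(p - 1)*(p^2 - 4*p) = p^2*(p - 1)*(p - 4)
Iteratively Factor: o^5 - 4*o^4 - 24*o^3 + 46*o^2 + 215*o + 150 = (o - 5)*(o^4 + o^3 - 19*o^2 - 49*o - 30) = (o - 5)^2*(o^3 + 6*o^2 + 11*o + 6) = (o - 5)^2*(o + 2)*(o^2 + 4*o + 3) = (o - 5)^2*(o + 2)*(o + 3)*(o + 1)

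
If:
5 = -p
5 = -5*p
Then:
No Solution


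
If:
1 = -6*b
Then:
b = -1/6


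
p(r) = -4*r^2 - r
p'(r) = -8*r - 1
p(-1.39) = -6.34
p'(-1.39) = 10.12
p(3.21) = -44.43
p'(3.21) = -26.68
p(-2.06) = -14.91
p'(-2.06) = 15.48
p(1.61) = -11.98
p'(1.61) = -13.88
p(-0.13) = 0.06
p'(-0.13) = 0.04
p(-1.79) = -11.03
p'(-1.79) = 13.32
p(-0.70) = -1.26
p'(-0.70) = 4.60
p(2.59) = -29.42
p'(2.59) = -21.72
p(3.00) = -39.00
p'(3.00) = -25.00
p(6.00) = -150.00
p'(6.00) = -49.00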